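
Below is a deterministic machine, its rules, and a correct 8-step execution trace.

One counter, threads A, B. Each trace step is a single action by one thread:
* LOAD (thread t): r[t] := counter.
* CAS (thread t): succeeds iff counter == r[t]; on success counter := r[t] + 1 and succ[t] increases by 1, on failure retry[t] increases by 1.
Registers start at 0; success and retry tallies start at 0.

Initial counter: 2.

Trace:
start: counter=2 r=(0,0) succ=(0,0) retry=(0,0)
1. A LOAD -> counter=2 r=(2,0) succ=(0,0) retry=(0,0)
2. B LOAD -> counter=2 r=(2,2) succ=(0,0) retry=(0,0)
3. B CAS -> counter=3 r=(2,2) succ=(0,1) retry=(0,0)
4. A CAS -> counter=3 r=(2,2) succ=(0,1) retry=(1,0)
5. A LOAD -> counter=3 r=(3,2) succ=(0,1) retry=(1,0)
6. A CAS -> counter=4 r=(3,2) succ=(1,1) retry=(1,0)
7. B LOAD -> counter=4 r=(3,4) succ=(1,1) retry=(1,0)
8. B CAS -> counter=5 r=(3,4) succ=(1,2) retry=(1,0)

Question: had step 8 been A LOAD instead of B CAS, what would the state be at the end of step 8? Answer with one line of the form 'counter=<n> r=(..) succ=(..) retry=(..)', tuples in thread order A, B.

(re-executing from step 8 with the substitution; state before step 8: counter=4 r=(3,4) succ=(1,1) retry=(1,0))
8. A LOAD -> counter=4 r=(4,4) succ=(1,1) retry=(1,0)

counter=4 r=(4,4) succ=(1,1) retry=(1,0)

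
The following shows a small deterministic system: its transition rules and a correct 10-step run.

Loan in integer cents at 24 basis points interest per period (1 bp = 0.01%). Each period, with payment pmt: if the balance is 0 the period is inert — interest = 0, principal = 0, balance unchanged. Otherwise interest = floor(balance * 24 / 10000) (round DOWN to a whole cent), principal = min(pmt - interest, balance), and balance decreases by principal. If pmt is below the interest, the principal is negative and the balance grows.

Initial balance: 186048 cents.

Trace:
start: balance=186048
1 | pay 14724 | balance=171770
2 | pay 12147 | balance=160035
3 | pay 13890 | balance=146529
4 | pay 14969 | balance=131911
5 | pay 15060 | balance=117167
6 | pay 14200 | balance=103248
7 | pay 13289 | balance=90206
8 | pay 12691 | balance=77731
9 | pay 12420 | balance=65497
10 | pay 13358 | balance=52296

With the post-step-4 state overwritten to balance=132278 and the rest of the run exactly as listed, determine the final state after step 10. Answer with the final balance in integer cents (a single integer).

state after step 4 := balance=132278
5 | pay 15060 | balance=117535
6 | pay 14200 | balance=103617
7 | pay 13289 | balance=90576
8 | pay 12691 | balance=78102
9 | pay 12420 | balance=65869
10 | pay 13358 | balance=52669

52669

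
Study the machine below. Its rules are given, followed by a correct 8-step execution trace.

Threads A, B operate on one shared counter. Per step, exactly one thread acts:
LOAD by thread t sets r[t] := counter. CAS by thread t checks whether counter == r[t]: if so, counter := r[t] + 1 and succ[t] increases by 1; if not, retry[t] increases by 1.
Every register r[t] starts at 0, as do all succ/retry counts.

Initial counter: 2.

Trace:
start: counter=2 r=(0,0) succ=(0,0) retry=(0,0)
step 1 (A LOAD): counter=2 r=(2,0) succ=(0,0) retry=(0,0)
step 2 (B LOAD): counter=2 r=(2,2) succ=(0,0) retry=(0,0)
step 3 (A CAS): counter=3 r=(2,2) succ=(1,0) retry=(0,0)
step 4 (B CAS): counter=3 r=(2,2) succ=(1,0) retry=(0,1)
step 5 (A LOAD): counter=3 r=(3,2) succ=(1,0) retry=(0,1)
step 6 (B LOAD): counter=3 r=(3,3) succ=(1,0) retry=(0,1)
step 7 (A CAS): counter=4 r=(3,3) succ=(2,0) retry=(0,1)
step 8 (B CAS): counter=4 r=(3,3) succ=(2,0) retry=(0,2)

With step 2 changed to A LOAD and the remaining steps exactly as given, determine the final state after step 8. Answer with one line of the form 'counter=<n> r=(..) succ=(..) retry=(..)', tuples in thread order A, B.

counter=4 r=(3,3) succ=(2,0) retry=(0,2)

(re-executing from step 2 with the substitution; state before step 2: counter=2 r=(2,0) succ=(0,0) retry=(0,0))
step 2 (A LOAD): counter=2 r=(2,0) succ=(0,0) retry=(0,0)
step 3 (A CAS): counter=3 r=(2,0) succ=(1,0) retry=(0,0)
step 4 (B CAS): counter=3 r=(2,0) succ=(1,0) retry=(0,1)
step 5 (A LOAD): counter=3 r=(3,0) succ=(1,0) retry=(0,1)
step 6 (B LOAD): counter=3 r=(3,3) succ=(1,0) retry=(0,1)
step 7 (A CAS): counter=4 r=(3,3) succ=(2,0) retry=(0,1)
step 8 (B CAS): counter=4 r=(3,3) succ=(2,0) retry=(0,2)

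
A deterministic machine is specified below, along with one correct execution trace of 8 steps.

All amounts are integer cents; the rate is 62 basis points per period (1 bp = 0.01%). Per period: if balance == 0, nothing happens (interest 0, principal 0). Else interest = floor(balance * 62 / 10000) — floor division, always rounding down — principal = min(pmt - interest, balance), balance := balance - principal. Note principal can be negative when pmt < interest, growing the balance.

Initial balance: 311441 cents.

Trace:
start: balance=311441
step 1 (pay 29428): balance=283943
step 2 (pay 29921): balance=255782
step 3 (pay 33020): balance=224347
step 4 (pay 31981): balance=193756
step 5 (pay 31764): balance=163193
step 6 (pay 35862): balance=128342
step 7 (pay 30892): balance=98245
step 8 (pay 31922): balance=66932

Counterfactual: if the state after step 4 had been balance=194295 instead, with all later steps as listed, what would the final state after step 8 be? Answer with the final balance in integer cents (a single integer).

67485

state after step 4 := balance=194295
step 5 (pay 31764): balance=163735
step 6 (pay 35862): balance=128888
step 7 (pay 30892): balance=98795
step 8 (pay 31922): balance=67485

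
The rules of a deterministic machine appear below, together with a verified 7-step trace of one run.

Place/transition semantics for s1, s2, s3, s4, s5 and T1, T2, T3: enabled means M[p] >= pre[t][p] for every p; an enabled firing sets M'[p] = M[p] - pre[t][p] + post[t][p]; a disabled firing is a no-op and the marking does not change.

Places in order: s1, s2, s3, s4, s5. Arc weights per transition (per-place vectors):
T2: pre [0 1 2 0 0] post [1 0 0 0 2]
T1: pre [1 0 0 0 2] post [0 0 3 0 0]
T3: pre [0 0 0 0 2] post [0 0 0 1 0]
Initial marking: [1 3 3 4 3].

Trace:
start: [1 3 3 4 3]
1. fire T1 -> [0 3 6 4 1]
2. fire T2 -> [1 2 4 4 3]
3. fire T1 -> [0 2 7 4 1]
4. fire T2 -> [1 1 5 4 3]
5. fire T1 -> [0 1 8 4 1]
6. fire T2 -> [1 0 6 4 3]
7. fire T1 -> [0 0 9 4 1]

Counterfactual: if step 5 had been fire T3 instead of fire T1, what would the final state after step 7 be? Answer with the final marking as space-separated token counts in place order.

1 0 6 5 1

(re-executing from step 5 with the substitution; state before step 5: [1 1 5 4 3])
5. fire T3 -> [1 1 5 5 1]
6. fire T2 -> [2 0 3 5 3]
7. fire T1 -> [1 0 6 5 1]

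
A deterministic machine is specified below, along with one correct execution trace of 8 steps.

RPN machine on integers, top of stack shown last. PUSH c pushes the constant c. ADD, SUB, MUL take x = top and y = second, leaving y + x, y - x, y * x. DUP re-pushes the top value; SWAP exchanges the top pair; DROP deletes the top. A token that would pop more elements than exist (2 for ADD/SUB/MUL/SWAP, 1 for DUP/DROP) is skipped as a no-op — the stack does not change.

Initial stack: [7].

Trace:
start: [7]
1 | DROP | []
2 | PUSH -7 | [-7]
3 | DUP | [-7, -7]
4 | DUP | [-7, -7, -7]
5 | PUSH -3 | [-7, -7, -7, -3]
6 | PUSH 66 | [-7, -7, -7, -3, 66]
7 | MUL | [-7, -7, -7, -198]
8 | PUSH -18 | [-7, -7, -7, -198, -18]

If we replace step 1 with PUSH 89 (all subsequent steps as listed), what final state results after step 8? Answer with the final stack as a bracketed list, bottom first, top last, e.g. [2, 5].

(re-executing from step 1 with the substitution; state before step 1: [7])
1 | PUSH 89 | [7, 89]
2 | PUSH -7 | [7, 89, -7]
3 | DUP | [7, 89, -7, -7]
4 | DUP | [7, 89, -7, -7, -7]
5 | PUSH -3 | [7, 89, -7, -7, -7, -3]
6 | PUSH 66 | [7, 89, -7, -7, -7, -3, 66]
7 | MUL | [7, 89, -7, -7, -7, -198]
8 | PUSH -18 | [7, 89, -7, -7, -7, -198, -18]

[7, 89, -7, -7, -7, -198, -18]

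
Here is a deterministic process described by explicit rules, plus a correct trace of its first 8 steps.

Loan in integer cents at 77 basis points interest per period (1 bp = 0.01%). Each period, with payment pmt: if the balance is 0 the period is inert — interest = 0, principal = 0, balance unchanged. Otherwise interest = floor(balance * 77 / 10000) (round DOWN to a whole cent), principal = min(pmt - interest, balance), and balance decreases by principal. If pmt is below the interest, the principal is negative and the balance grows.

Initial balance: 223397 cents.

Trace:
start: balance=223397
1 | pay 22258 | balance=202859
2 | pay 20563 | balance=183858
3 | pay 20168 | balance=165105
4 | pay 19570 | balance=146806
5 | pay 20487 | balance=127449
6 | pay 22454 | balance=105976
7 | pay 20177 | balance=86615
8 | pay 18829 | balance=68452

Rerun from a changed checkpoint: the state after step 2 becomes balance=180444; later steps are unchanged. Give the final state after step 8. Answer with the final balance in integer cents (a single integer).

state after step 2 := balance=180444
3 | pay 20168 | balance=161665
4 | pay 19570 | balance=143339
5 | pay 20487 | balance=123955
6 | pay 22454 | balance=102455
7 | pay 20177 | balance=83066
8 | pay 18829 | balance=64876

64876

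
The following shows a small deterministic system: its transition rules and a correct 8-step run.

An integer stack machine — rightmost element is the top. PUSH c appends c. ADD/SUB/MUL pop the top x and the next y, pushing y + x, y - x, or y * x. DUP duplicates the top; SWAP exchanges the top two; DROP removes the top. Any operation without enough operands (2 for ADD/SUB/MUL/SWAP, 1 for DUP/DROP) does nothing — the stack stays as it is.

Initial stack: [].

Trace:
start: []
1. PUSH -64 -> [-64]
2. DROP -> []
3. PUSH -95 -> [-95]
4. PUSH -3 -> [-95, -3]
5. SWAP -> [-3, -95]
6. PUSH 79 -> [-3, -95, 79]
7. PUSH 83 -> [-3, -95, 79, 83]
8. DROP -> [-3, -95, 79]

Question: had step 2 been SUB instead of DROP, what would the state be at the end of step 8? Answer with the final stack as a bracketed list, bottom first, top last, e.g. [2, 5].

[-64, -3, -95, 79]

(re-executing from step 2 with the substitution; state before step 2: [-64])
2. SUB -> [-64]
3. PUSH -95 -> [-64, -95]
4. PUSH -3 -> [-64, -95, -3]
5. SWAP -> [-64, -3, -95]
6. PUSH 79 -> [-64, -3, -95, 79]
7. PUSH 83 -> [-64, -3, -95, 79, 83]
8. DROP -> [-64, -3, -95, 79]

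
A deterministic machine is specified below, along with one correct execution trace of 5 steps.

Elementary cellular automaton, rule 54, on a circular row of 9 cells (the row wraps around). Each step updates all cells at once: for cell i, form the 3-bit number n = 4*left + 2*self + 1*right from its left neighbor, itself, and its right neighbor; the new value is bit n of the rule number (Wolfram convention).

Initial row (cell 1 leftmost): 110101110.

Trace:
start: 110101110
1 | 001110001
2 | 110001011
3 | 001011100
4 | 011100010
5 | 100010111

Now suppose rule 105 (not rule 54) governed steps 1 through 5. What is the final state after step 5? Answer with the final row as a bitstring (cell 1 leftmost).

(re-executing steps 1..5 under rule 105; state before step 1: 110101110)
1 | 111011011
2 | 001111110
3 | 101000010
4 | 010011001
5 | 100011000

100011000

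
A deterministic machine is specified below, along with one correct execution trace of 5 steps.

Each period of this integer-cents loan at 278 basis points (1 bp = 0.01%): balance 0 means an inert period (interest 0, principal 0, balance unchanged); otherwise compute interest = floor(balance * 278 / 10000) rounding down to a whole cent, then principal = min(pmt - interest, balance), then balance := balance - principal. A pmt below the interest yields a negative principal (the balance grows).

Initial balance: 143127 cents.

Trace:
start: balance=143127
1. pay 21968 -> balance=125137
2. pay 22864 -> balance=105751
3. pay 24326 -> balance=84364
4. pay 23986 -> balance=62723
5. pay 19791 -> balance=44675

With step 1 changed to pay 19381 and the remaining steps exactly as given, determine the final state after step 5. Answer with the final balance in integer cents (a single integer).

(re-executing from step 1 with the substitution; state before step 1: balance=143127)
1. pay 19381 -> balance=127724
2. pay 22864 -> balance=108410
3. pay 24326 -> balance=87097
4. pay 23986 -> balance=65532
5. pay 19791 -> balance=47562

47562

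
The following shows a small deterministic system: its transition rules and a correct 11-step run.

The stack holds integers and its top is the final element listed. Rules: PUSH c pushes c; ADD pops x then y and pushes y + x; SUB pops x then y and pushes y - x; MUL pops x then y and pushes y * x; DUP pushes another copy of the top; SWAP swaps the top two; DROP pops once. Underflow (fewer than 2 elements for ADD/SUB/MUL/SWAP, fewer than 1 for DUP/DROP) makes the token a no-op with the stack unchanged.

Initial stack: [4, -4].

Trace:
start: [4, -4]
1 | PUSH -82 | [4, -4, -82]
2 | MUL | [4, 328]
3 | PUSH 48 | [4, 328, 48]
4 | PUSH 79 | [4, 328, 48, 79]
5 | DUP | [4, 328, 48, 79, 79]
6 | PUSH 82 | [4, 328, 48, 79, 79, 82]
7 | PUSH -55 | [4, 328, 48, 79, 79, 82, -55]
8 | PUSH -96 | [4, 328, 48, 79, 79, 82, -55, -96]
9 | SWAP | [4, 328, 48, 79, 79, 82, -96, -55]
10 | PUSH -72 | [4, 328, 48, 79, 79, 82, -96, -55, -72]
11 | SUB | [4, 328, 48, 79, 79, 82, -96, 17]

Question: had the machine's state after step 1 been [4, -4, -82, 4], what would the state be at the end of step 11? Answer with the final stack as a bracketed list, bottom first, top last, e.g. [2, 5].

[4, -4, -328, 48, 79, 79, 82, -96, 17]

state after step 1 := [4, -4, -82, 4]
2 | MUL | [4, -4, -328]
3 | PUSH 48 | [4, -4, -328, 48]
4 | PUSH 79 | [4, -4, -328, 48, 79]
5 | DUP | [4, -4, -328, 48, 79, 79]
6 | PUSH 82 | [4, -4, -328, 48, 79, 79, 82]
7 | PUSH -55 | [4, -4, -328, 48, 79, 79, 82, -55]
8 | PUSH -96 | [4, -4, -328, 48, 79, 79, 82, -55, -96]
9 | SWAP | [4, -4, -328, 48, 79, 79, 82, -96, -55]
10 | PUSH -72 | [4, -4, -328, 48, 79, 79, 82, -96, -55, -72]
11 | SUB | [4, -4, -328, 48, 79, 79, 82, -96, 17]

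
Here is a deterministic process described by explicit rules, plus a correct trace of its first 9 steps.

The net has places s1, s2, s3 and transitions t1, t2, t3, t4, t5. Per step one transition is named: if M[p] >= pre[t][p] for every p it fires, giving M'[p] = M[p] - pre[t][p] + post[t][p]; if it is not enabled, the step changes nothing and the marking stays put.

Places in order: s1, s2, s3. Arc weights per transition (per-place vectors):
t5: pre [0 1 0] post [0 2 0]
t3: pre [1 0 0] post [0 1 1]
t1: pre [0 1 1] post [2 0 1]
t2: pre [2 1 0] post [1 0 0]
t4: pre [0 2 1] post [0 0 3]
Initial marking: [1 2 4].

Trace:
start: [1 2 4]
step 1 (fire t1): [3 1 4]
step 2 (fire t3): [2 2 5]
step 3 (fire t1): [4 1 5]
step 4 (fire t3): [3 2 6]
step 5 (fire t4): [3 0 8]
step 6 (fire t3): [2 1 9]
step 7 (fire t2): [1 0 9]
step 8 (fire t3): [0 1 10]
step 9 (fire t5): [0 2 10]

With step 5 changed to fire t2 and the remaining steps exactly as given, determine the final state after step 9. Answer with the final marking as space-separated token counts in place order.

(re-executing from step 5 with the substitution; state before step 5: [3 2 6])
step 5 (fire t2): [2 1 6]
step 6 (fire t3): [1 2 7]
step 7 (fire t2): [1 2 7]
step 8 (fire t3): [0 3 8]
step 9 (fire t5): [0 4 8]

0 4 8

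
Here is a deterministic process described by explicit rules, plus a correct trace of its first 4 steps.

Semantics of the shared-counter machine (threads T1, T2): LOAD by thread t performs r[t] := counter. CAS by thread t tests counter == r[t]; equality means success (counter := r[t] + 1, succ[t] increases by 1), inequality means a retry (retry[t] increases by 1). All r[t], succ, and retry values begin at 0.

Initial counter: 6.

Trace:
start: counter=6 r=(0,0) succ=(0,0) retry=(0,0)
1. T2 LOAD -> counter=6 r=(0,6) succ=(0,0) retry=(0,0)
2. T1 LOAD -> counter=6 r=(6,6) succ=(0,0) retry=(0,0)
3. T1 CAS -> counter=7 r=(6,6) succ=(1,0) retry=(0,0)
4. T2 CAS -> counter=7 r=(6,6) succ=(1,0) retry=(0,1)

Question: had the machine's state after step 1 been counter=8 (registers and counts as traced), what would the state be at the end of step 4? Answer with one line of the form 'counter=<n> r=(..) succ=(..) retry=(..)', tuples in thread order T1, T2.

state after step 1 := counter=8 r=(0,6) succ=(0,0) retry=(0,0)
2. T1 LOAD -> counter=8 r=(8,6) succ=(0,0) retry=(0,0)
3. T1 CAS -> counter=9 r=(8,6) succ=(1,0) retry=(0,0)
4. T2 CAS -> counter=9 r=(8,6) succ=(1,0) retry=(0,1)

counter=9 r=(8,6) succ=(1,0) retry=(0,1)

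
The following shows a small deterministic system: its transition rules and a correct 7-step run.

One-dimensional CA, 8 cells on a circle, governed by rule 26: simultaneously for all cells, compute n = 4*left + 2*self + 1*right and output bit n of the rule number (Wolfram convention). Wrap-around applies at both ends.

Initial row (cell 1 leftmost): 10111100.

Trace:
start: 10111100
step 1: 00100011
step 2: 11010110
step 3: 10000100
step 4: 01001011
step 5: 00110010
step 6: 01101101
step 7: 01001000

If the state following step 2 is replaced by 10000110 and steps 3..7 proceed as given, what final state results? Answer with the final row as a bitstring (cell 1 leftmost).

state after step 2 := 10000110
step 3: 01001100
step 4: 10111010
step 5: 00100000
step 6: 01010000
step 7: 10001000

10001000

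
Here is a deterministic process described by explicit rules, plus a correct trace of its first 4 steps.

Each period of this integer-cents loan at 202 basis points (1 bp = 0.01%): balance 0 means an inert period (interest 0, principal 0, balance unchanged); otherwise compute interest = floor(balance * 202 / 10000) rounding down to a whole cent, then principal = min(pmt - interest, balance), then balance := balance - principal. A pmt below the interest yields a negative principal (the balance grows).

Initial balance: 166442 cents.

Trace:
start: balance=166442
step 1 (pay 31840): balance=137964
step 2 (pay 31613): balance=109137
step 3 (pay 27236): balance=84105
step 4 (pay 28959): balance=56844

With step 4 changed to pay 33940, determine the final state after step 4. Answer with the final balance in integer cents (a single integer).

(re-executing from step 4 with the substitution; state before step 4: balance=84105)
step 4 (pay 33940): balance=51863

51863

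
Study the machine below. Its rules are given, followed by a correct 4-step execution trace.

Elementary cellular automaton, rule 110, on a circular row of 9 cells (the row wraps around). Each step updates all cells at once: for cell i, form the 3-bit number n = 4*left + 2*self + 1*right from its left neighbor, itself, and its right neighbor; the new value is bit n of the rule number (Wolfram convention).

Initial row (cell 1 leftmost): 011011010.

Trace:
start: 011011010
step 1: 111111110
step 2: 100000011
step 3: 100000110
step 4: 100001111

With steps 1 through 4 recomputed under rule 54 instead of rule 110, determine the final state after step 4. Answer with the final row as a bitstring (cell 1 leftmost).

110001111

(re-executing steps 1..4 under rule 54; state before step 1: 011011010)
step 1: 100100111
step 2: 011111000
step 3: 100000100
step 4: 110001111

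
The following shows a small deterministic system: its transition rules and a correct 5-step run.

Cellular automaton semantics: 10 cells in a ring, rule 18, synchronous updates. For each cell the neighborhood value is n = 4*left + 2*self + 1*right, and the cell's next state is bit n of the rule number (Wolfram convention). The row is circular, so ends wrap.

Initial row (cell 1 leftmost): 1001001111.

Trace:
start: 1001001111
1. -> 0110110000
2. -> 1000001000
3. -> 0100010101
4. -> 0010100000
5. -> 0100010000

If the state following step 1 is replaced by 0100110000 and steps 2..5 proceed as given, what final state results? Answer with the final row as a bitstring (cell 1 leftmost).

0110100001

state after step 1 := 0100110000
2. -> 1011001000
3. -> 0000110101
4. -> 1001000000
5. -> 0110100001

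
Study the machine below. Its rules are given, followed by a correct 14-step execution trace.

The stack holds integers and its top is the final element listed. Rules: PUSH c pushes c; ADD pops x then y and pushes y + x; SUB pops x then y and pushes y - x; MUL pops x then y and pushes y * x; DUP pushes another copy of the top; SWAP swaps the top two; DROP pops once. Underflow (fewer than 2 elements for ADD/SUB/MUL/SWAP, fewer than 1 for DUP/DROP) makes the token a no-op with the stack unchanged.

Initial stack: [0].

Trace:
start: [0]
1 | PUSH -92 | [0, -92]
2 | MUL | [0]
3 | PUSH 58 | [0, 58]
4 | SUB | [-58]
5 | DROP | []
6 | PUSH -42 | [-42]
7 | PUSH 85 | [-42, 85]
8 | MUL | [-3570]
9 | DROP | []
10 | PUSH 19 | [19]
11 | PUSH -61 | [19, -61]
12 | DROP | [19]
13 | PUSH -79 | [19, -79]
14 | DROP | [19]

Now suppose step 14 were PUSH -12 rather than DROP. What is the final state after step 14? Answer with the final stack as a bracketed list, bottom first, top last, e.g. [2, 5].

(re-executing from step 14 with the substitution; state before step 14: [19, -79])
14 | PUSH -12 | [19, -79, -12]

[19, -79, -12]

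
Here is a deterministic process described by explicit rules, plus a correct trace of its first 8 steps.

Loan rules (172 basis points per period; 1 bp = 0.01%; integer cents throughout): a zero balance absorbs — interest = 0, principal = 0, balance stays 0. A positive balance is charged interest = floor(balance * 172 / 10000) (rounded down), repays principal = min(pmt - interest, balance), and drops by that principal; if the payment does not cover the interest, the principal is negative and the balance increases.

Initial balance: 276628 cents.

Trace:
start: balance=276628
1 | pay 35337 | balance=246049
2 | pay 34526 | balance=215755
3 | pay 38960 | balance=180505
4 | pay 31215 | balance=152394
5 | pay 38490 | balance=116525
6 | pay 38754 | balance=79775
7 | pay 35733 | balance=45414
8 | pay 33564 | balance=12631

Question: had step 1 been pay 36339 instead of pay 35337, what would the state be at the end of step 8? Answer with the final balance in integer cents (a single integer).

(re-executing from step 1 with the substitution; state before step 1: balance=276628)
1 | pay 36339 | balance=245047
2 | pay 34526 | balance=214735
3 | pay 38960 | balance=179468
4 | pay 31215 | balance=151339
5 | pay 38490 | balance=115452
6 | pay 38754 | balance=78683
7 | pay 35733 | balance=44303
8 | pay 33564 | balance=11501

11501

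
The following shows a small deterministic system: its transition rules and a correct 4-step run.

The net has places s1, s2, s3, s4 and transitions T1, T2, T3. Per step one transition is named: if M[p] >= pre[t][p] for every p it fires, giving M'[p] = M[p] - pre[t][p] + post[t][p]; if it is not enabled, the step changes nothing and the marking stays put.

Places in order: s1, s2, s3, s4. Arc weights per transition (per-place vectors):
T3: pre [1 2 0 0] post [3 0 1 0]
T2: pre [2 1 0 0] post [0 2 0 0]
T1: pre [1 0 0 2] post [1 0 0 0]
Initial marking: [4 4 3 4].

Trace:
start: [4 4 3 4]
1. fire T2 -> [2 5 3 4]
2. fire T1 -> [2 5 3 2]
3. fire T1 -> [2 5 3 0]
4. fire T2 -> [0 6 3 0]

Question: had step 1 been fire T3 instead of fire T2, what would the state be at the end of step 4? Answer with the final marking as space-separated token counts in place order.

(re-executing from step 1 with the substitution; state before step 1: [4 4 3 4])
1. fire T3 -> [6 2 4 4]
2. fire T1 -> [6 2 4 2]
3. fire T1 -> [6 2 4 0]
4. fire T2 -> [4 3 4 0]

4 3 4 0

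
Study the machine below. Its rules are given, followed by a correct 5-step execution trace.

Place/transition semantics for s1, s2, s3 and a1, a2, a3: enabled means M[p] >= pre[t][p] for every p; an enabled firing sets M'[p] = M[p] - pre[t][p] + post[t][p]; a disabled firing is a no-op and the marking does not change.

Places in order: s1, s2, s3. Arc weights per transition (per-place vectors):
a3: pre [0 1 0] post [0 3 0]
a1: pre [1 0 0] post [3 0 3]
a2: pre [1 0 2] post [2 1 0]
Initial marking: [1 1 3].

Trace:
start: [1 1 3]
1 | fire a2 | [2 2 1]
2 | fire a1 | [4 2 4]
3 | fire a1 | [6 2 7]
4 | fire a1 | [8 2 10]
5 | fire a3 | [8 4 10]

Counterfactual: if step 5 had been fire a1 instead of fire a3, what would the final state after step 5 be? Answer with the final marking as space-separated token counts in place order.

(re-executing from step 5 with the substitution; state before step 5: [8 2 10])
5 | fire a1 | [10 2 13]

10 2 13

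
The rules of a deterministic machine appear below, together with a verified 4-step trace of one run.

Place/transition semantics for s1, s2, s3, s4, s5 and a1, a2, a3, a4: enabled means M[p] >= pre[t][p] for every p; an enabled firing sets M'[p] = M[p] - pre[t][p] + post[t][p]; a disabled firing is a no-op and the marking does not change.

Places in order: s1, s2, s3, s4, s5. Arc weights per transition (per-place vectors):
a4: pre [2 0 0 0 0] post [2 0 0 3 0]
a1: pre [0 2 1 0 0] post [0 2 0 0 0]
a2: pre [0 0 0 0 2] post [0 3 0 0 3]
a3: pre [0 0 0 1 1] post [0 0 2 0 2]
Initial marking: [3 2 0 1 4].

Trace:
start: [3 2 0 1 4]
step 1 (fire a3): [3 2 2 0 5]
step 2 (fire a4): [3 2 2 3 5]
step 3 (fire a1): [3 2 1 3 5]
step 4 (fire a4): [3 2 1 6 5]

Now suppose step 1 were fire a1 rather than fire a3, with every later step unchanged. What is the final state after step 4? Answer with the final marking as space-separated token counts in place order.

3 2 0 7 4

(re-executing from step 1 with the substitution; state before step 1: [3 2 0 1 4])
step 1 (fire a1): [3 2 0 1 4]
step 2 (fire a4): [3 2 0 4 4]
step 3 (fire a1): [3 2 0 4 4]
step 4 (fire a4): [3 2 0 7 4]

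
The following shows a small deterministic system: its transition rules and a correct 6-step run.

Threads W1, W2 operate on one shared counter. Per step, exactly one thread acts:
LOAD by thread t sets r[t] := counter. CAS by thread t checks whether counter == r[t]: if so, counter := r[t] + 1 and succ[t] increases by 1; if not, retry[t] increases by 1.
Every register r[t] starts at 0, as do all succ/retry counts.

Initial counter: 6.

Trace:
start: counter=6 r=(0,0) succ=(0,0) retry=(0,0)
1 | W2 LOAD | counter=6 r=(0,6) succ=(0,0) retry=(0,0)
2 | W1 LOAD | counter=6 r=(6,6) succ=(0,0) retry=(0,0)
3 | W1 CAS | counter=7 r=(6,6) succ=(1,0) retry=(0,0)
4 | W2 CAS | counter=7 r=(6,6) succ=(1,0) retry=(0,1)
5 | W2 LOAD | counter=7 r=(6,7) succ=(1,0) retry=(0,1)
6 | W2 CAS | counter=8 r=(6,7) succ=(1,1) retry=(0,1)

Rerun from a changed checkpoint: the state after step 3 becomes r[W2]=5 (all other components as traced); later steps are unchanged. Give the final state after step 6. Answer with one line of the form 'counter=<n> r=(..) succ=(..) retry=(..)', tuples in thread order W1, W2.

state after step 3 := counter=7 r=(6,5) succ=(1,0) retry=(0,0)
4 | W2 CAS | counter=7 r=(6,5) succ=(1,0) retry=(0,1)
5 | W2 LOAD | counter=7 r=(6,7) succ=(1,0) retry=(0,1)
6 | W2 CAS | counter=8 r=(6,7) succ=(1,1) retry=(0,1)

counter=8 r=(6,7) succ=(1,1) retry=(0,1)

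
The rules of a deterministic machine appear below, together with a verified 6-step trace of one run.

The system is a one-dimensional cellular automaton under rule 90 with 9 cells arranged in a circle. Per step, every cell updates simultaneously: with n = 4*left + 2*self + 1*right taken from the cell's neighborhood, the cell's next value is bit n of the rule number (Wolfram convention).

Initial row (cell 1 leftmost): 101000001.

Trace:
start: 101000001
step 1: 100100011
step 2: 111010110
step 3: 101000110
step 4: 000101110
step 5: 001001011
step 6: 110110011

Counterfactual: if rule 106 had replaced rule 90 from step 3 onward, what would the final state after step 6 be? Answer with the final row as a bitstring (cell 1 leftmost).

100010011

(re-executing steps 3..6 under rule 106; state before step 3: 111010110)
step 3: 101101111
step 4: 111111000
step 5: 100001001
step 6: 100010011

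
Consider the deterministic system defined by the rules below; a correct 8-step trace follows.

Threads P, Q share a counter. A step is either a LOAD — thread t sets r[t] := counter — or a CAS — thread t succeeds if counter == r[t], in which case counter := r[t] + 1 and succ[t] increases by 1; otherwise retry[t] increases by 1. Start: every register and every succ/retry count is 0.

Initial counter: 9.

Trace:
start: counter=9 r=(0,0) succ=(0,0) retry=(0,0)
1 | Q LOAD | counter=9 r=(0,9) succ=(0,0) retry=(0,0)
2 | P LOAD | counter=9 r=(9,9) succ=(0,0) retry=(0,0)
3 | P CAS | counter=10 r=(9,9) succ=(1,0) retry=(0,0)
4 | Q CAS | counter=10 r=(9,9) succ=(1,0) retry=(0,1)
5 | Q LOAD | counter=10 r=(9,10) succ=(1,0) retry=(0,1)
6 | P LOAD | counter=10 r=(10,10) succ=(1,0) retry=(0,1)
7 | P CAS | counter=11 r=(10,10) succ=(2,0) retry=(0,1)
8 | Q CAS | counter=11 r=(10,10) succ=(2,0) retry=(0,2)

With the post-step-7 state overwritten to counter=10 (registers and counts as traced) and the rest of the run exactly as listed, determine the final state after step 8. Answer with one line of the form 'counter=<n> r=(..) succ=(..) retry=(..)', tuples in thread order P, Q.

state after step 7 := counter=10 r=(10,10) succ=(2,0) retry=(0,1)
8 | Q CAS | counter=11 r=(10,10) succ=(2,1) retry=(0,1)

counter=11 r=(10,10) succ=(2,1) retry=(0,1)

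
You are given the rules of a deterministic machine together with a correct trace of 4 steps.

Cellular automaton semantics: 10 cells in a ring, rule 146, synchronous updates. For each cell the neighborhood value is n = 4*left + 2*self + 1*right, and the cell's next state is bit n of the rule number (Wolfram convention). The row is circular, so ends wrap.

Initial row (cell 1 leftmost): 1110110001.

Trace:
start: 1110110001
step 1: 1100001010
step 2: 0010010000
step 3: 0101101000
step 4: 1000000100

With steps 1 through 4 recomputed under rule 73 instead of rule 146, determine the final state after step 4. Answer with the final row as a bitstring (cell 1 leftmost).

0010110100

(re-executing steps 1..4 under rule 73; state before step 1: 1110110001)
step 1: 0010110101
step 2: 0000110000
step 3: 1110110111
step 4: 0010110100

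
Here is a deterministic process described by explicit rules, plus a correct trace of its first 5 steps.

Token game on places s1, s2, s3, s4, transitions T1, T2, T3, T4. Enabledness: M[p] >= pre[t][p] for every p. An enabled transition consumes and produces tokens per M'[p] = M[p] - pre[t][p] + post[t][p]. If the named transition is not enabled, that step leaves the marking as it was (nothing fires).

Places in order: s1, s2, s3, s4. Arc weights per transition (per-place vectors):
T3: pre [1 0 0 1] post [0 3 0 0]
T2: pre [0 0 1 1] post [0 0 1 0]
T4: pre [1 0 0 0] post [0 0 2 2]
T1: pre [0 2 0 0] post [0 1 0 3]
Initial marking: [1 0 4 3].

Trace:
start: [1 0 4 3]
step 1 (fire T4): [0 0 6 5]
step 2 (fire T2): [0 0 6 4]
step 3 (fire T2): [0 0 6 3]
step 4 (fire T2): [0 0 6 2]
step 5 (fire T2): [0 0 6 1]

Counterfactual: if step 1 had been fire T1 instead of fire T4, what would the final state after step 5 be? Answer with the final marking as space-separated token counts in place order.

1 0 4 0

(re-executing from step 1 with the substitution; state before step 1: [1 0 4 3])
step 1 (fire T1): [1 0 4 3]
step 2 (fire T2): [1 0 4 2]
step 3 (fire T2): [1 0 4 1]
step 4 (fire T2): [1 0 4 0]
step 5 (fire T2): [1 0 4 0]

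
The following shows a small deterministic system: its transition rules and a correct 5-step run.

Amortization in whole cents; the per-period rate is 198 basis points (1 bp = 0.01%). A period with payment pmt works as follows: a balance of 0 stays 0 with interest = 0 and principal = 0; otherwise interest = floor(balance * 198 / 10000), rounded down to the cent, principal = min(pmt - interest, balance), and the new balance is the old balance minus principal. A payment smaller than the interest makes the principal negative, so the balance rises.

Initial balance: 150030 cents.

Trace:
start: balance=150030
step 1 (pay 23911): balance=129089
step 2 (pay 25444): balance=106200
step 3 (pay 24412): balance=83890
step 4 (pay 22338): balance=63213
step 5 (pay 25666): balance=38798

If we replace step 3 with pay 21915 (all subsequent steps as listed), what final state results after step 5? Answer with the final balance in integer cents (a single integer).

(re-executing from step 3 with the substitution; state before step 3: balance=106200)
step 3 (pay 21915): balance=86387
step 4 (pay 22338): balance=65759
step 5 (pay 25666): balance=41395

41395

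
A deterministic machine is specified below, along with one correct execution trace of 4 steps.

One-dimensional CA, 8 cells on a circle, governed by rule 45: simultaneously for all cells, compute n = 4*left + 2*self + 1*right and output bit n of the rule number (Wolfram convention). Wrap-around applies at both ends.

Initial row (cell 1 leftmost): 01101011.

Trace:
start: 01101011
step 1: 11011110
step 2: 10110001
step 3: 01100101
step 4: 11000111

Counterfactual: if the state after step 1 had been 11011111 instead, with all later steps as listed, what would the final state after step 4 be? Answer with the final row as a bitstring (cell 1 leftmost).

state after step 1 := 11011111
step 2: 00110000
step 3: 10100111
step 4: 01100100

01100100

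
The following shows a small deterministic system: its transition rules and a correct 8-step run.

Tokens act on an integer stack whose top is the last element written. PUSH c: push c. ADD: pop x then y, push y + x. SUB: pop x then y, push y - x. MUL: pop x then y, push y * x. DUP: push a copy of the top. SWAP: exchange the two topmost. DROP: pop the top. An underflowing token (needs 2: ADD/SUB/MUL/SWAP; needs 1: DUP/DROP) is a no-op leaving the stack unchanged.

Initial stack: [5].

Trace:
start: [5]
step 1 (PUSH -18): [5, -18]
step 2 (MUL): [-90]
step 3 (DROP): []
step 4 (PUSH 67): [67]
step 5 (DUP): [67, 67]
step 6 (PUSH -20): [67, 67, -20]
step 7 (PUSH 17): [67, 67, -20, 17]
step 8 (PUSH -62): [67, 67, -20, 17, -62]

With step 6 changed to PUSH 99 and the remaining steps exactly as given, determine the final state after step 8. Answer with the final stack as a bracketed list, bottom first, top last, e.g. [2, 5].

(re-executing from step 6 with the substitution; state before step 6: [67, 67])
step 6 (PUSH 99): [67, 67, 99]
step 7 (PUSH 17): [67, 67, 99, 17]
step 8 (PUSH -62): [67, 67, 99, 17, -62]

[67, 67, 99, 17, -62]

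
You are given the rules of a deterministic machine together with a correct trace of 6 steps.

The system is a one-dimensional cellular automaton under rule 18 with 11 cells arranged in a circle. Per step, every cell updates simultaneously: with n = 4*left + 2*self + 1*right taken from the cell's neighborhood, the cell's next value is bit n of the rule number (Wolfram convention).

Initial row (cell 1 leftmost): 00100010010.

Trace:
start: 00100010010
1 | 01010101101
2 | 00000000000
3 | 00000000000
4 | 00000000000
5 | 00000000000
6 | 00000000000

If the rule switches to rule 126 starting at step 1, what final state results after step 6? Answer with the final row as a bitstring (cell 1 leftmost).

11011000000

(re-executing steps 1..6 under rule 126; state before step 1: 00100010010)
1 | 01110111111
2 | 11011100001
3 | 01110110011
4 | 11011111111
5 | 01110000000
6 | 11011000000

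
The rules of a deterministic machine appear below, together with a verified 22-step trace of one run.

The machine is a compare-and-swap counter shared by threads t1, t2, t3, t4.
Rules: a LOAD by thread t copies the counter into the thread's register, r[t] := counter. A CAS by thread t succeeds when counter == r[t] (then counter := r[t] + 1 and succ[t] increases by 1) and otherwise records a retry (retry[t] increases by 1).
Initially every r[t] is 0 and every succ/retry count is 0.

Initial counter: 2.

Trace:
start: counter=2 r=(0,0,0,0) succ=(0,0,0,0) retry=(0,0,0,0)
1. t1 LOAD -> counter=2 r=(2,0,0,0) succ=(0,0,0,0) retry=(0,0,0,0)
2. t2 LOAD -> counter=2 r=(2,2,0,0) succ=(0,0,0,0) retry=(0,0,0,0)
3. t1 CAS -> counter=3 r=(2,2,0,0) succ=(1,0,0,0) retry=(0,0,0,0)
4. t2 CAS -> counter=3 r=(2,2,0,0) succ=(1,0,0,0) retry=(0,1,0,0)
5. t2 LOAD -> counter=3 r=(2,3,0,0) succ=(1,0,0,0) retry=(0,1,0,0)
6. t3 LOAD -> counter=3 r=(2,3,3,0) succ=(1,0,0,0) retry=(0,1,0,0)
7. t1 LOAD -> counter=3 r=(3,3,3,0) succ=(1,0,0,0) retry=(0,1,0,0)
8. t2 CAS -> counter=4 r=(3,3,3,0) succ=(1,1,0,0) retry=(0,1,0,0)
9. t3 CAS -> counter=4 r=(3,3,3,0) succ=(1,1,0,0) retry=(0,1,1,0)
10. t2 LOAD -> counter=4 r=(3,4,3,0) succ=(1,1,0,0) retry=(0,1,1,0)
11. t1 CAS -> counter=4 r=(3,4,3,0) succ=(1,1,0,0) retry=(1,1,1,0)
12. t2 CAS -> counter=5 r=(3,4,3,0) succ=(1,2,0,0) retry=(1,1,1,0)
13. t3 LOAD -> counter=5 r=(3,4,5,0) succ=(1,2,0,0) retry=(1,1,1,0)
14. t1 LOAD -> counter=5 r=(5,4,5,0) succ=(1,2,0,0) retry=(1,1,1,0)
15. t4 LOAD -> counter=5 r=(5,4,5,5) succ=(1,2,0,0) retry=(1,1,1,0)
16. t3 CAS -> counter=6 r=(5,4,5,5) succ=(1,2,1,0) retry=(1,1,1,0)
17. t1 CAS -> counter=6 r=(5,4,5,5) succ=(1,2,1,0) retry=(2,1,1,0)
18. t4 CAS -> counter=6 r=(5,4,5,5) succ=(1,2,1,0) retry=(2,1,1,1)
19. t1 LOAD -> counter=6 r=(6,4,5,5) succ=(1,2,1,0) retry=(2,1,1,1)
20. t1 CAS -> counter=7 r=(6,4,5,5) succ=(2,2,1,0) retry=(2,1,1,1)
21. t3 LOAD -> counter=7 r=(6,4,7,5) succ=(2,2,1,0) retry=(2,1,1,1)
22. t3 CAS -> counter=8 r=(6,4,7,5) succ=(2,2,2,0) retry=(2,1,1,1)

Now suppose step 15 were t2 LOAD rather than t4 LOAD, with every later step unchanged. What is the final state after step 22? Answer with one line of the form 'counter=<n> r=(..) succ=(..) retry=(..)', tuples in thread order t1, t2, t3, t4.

(re-executing from step 15 with the substitution; state before step 15: counter=5 r=(5,4,5,0) succ=(1,2,0,0) retry=(1,1,1,0))
15. t2 LOAD -> counter=5 r=(5,5,5,0) succ=(1,2,0,0) retry=(1,1,1,0)
16. t3 CAS -> counter=6 r=(5,5,5,0) succ=(1,2,1,0) retry=(1,1,1,0)
17. t1 CAS -> counter=6 r=(5,5,5,0) succ=(1,2,1,0) retry=(2,1,1,0)
18. t4 CAS -> counter=6 r=(5,5,5,0) succ=(1,2,1,0) retry=(2,1,1,1)
19. t1 LOAD -> counter=6 r=(6,5,5,0) succ=(1,2,1,0) retry=(2,1,1,1)
20. t1 CAS -> counter=7 r=(6,5,5,0) succ=(2,2,1,0) retry=(2,1,1,1)
21. t3 LOAD -> counter=7 r=(6,5,7,0) succ=(2,2,1,0) retry=(2,1,1,1)
22. t3 CAS -> counter=8 r=(6,5,7,0) succ=(2,2,2,0) retry=(2,1,1,1)

counter=8 r=(6,5,7,0) succ=(2,2,2,0) retry=(2,1,1,1)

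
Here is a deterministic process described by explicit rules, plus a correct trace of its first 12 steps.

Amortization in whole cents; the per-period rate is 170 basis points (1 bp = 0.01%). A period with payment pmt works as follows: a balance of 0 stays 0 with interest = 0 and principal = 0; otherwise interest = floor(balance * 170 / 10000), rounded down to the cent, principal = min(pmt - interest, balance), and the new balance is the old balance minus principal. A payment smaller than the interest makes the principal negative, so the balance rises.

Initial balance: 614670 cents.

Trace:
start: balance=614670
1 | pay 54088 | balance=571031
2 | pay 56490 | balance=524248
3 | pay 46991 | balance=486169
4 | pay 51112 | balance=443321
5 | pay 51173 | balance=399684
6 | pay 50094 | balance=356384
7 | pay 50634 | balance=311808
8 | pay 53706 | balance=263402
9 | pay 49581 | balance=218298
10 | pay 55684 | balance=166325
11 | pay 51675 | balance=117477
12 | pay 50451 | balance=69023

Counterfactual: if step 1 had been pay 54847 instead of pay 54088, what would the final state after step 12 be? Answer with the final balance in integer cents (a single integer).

68109

(re-executing from step 1 with the substitution; state before step 1: balance=614670)
1 | pay 54847 | balance=570272
2 | pay 56490 | balance=523476
3 | pay 46991 | balance=485384
4 | pay 51112 | balance=442523
5 | pay 51173 | balance=398872
6 | pay 50094 | balance=355558
7 | pay 50634 | balance=310968
8 | pay 53706 | balance=262548
9 | pay 49581 | balance=217430
10 | pay 55684 | balance=165442
11 | pay 51675 | balance=116579
12 | pay 50451 | balance=68109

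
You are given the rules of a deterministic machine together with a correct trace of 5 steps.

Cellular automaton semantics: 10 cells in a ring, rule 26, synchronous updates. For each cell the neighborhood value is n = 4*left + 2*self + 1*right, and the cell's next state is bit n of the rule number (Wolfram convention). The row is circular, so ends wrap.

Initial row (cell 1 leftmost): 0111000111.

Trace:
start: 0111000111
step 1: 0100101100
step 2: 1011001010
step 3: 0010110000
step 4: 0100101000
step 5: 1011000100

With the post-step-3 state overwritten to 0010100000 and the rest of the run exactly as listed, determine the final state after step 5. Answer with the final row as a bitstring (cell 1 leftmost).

1010101000

state after step 3 := 0010100000
step 4: 0100010000
step 5: 1010101000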